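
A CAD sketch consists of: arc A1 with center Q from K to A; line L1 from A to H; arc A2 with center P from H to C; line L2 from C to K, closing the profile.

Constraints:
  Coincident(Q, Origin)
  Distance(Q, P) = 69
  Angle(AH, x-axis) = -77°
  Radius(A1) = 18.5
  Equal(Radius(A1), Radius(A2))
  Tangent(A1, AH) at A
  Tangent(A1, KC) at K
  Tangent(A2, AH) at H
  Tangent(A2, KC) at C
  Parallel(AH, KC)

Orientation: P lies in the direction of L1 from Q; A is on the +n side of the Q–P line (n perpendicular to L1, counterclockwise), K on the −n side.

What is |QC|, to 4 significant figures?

71.44

The slot axis is L1's direction at -77.0°, so u = (cos -77.0°, sin -77.0°) = (0.2250, -0.9744) and n = (−sin -77.0°, cos -77.0°) = (0.9744, 0.2250). Q is at the origin and P lies 69.0 along u from Q, so P = 69.0·u = (15.52, -67.23). Tangency of A1 to both parallel lines with radius 18.5 puts A and K at Q ± 18.5·n: A = (18.03, 4.162), K = (-18.03, -4.162). Equal radii place H and C the same way about P: H = P + 18.5·n = (33.55, -63.07), C = P − 18.5·n = (-2.504, -71.39). Then |QC| = |C − Q| = 71.44.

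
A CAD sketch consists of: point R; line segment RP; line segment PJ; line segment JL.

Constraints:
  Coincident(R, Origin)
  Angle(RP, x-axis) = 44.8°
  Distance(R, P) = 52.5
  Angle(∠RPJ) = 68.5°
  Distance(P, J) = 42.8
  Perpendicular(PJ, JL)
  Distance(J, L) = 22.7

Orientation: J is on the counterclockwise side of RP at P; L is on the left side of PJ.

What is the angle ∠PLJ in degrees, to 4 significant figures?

62.06°

∠RPJ = 68.5°, so PJ runs at 44.8° + (180° − 68.5°) = 156.3° from the x-axis; with |PJ| = 42.8, J = P + 42.8·(cos 156.3°, sin 156.3°) = (-1.938, 54.20). The perpendicularity gives JL at right angles to PJ; with |JL| = 22.7 on the left of PJ, L = J + 22.7·(-0.4019, -0.9157) = (-11.06, 33.41). Then cos ∠PLJ = LP·LJ / (|LP||LJ|), giving 62.06°.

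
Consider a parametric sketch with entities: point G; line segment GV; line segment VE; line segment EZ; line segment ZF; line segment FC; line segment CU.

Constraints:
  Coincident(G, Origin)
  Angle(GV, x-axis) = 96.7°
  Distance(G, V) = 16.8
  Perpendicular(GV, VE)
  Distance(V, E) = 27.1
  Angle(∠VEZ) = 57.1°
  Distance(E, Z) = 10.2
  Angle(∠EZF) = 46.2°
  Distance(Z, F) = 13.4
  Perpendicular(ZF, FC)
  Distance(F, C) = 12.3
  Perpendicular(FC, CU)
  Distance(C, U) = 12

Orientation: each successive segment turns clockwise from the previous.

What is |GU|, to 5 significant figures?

35.457

The perpendicularity gives FC at right angles to ZF, so FC runs at 20.000°; with |FC| = 12.3, C = (27.427, 27.494). FC ⟂ CU, so CU runs at -70.000°; with |CU| = 12.0, U = (31.531, 16.217). Then |GU| = |U − G| = 35.457.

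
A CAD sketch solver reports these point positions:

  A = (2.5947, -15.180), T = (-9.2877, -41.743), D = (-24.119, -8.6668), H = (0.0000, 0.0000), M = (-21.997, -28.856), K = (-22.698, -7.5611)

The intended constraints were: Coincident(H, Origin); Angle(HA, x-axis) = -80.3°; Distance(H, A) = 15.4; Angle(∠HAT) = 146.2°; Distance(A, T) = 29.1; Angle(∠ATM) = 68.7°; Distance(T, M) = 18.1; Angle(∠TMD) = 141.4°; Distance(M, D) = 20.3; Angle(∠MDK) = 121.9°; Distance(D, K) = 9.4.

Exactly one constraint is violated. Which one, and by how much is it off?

Distance(D, K) = 9.4 — off by 7.60.

H = (0.00, 0.00) ✓; HA at -80.30° ✓; |HA| = 15.40 ✓; ∠HAT = 146.2° ✓; |AT| = 29.10 ✓; ∠ATM = 68.70° ✓; |TM| = 18.10 ✓; ∠TMD = 141.4° ✓; |MD| = 20.30 ✓; ∠MDK = 121.9° ✓; |DK| = 1.801 ✗.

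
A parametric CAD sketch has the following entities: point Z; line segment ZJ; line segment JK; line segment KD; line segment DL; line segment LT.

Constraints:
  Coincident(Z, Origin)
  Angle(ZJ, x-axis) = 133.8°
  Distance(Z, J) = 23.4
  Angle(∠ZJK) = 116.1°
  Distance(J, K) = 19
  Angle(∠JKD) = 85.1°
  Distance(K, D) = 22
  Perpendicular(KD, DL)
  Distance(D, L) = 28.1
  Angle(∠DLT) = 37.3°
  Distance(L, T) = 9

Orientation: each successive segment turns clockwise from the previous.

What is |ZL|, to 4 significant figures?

1.604

∠JKD = 85.1° gives KD at -25.00° from the x-axis; with |KD| = 22.0, D = (10.27, 25.43). The perpendicularity gives DL at right angles to KD, so DL runs at -115.0°; with |DL| = 28.1, L = (-1.603, -0.03287). Then |ZL| = |L − Z| = 1.604.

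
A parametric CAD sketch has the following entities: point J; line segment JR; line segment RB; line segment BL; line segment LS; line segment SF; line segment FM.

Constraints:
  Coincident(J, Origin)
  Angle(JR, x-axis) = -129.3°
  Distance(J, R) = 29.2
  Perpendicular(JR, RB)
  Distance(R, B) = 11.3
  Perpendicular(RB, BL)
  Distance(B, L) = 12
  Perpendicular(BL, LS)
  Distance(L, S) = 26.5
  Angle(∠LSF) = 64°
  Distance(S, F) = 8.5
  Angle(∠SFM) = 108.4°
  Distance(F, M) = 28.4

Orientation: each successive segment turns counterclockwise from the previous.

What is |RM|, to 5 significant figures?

18.547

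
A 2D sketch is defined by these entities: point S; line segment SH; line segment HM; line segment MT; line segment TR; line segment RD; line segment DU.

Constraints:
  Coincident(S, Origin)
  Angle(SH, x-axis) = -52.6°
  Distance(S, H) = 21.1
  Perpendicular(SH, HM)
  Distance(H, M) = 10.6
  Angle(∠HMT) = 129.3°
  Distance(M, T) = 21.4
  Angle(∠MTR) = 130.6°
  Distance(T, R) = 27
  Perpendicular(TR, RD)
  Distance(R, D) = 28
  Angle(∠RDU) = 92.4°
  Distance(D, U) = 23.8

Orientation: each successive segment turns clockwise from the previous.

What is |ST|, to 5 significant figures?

24.577

S is at the origin; SH runs at -52.6° with length 21.1, so H = (12.816, -16.762). SH is perpendicular to HM, so HM runs at -142.60°; with |HM| = 10.6, M = (4.3948, -23.200). ∠HMT = 129.3° gives MT at 166.70° from the x-axis; with |MT| = 21.4, T = (-16.431, -18.277). Then |ST| = |T − S| = 24.577.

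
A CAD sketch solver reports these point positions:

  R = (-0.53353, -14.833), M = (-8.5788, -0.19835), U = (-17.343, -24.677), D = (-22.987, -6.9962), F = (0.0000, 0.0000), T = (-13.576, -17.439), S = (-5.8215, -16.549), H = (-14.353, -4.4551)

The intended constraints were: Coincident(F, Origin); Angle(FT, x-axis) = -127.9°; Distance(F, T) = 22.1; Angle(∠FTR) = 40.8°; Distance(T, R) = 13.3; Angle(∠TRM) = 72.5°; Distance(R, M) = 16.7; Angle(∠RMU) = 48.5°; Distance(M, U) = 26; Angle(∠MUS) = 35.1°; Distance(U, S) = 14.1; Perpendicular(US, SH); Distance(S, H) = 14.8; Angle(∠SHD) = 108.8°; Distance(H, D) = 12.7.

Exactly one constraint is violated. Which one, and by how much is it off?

Distance(H, D) = 12.7 — off by 3.70.

F = (0.00, 0.00) ✓; FT at -127.9° ✓; |FT| = 22.10 ✓; ∠FTR = 40.80° ✓; |TR| = 13.30 ✓; ∠TRM = 72.50° ✓; |RM| = 16.70 ✓; ∠RMU = 48.50° ✓; |MU| = 26.00 ✓; ∠MUS = 35.10° ✓; |US| = 14.10 ✓; ∠(US, SH) = 90.00° ✓; |SH| = 14.80 ✓; ∠SHD = 108.8° ✓; |HD| = 9.000 ✗.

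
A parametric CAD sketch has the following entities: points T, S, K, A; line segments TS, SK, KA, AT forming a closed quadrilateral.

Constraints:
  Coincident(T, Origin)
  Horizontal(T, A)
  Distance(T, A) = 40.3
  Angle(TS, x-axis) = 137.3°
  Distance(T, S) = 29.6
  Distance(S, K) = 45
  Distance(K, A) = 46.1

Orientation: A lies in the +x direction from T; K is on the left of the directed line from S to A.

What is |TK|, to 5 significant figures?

44.480

T is at the origin; T and A share the same y with |TA| = 40.3 and A in +x, so A = (40.3, 0). TS runs at 137.3° with |TS| = 29.6, so S = (-21.753, 20.074). K is determined by |SK| = 45.0 and |KA| = 46.1 together: it lies at the intersection of circle(S, 45.0) and circle(A, 46.1). With |SA| = 65.219, the foot of the radical line on SA is 31.841 from S and the perpendicular offset is √(45.0² − 31.841²) = 31.798. Taking the left-of-SA solution: K = (18.329, 40.528).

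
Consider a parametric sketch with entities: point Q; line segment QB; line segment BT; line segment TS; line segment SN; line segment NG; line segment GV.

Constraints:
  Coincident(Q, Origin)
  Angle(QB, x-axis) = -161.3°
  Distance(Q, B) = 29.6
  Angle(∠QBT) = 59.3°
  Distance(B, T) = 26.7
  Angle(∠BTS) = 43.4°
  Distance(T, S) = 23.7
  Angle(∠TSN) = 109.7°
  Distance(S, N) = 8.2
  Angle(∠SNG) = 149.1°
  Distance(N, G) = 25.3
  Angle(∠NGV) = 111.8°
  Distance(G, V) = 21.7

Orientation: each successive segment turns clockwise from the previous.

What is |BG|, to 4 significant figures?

14.35

Q is at the origin; QB runs at -161.3° with length 29.6, so B = (-28.04, -9.490). ∠QBT = 59.3° gives BT at 78.00° from the x-axis; with |BT| = 26.7, T = (-22.49, 16.63). ∠BTS = 43.4° gives TS at -58.60° from the x-axis; with |TS| = 23.7, S = (-10.14, -3.603). ∠TSN = 109.7° gives SN at -128.9° from the x-axis; with |SN| = 8.2, N = (-15.29, -9.984). ∠SNG = 149.1° gives NG at -159.8° from the x-axis; with |NG| = 25.3, G = (-39.03, -18.72). Then |BG| = |G − B| = 14.35.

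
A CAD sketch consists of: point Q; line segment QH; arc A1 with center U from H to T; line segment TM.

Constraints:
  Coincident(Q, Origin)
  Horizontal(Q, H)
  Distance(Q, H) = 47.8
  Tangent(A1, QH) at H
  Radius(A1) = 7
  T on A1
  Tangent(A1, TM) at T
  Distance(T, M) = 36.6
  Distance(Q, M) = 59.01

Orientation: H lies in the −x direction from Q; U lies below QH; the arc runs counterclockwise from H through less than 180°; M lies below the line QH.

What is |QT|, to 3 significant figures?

55.1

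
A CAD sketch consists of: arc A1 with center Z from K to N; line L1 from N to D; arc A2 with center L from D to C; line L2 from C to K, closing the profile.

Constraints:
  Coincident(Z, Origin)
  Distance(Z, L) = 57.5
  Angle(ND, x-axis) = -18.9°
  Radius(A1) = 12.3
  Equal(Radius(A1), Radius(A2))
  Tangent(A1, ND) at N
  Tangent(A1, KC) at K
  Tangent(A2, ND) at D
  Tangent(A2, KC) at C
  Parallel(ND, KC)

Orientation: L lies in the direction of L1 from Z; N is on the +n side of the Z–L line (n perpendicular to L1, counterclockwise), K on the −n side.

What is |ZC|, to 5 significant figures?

58.801

The slot axis is L1's direction at -18.9°, so u = (cos -18.9°, sin -18.9°) = (0.94609, -0.32392) and n = (−sin -18.9°, cos -18.9°) = (0.32392, 0.94609). Z is at the origin and L lies 57.5 along u from Z, so L = 57.5·u = (54.400, -18.625). Tangency of A1 to both parallel lines with radius 12.3 puts N and K at Z ± 12.3·n: N = (3.9842, 11.637), K = (-3.9842, -11.637). Equal radii place D and C the same way about L: D = L + 12.3·n = (58.384, -6.9884), C = L − 12.3·n = (50.416, -30.262). Then |ZC| = |C − Z| = 58.801.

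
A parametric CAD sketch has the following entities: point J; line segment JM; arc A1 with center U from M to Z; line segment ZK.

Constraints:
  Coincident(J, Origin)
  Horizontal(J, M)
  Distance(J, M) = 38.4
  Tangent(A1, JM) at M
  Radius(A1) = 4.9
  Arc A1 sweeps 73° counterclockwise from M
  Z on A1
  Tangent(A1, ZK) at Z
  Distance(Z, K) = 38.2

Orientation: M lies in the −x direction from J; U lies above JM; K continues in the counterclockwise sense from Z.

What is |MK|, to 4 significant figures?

43.03

J is at the origin; JM is horizontal with |JM| = 38.4 and M on the −x side, so M = (-38.40, 0.000). The tangent condition forces UM to be normal to JM, so U = M + (0, 4.9) = (-38.40, 4.900). On A1, M sits at bearing -90° from U; a 73° counterclockwise sweep puts Z at bearing -17°, so Z = U + 4.9·(cos -17°, sin -17°) = (-33.71, 3.467). Tangency of A1 to ZK means the radius UZ is perpendicular to ZK, so ZK runs along (−sin -17°, cos -17°); with |ZK| = 38.2, K = (-22.55, 40.00). Then |MK| = |K − M| = 43.03.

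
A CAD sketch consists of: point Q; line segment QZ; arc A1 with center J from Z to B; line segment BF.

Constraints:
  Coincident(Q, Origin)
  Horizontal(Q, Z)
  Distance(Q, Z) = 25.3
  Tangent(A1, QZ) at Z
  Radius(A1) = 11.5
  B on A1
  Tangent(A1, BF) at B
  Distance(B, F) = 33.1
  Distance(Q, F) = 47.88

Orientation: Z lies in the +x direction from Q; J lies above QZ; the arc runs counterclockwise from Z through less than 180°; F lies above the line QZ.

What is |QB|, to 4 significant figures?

39.15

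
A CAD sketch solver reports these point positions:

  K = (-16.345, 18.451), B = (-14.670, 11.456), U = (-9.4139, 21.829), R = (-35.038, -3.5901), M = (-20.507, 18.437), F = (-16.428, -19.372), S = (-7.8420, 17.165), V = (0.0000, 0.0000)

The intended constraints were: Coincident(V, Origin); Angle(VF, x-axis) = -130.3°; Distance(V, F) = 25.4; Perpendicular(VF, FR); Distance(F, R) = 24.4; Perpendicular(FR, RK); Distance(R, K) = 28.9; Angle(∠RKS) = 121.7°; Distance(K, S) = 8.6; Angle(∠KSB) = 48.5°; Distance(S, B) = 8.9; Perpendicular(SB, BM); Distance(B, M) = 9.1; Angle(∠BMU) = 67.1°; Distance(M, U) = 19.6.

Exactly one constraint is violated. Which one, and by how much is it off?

Distance(M, U) = 19.6 — off by 8.00.

V = (0.00, 0.00) ✓; VF at -130.3° ✓; |VF| = 25.40 ✓; ∠(VF, FR) = 90.00° ✓; |FR| = 24.40 ✓; ∠(FR, RK) = 90.00° ✓; |RK| = 28.90 ✓; ∠RKS = 121.7° ✓; |KS| = 8.600 ✓; ∠KSB = 48.50° ✓; |SB| = 8.900 ✓; ∠(SB, BM) = 90.00° ✓; |BM| = 9.100 ✓; ∠BMU = 67.10° ✓; |MU| = 11.60 ✗.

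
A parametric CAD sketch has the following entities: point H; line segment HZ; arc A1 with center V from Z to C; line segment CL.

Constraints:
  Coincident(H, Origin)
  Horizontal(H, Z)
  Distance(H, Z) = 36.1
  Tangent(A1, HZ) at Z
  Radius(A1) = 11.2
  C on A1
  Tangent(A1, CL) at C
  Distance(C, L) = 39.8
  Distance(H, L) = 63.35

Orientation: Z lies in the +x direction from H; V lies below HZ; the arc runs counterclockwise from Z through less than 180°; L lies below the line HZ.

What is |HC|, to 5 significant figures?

28.912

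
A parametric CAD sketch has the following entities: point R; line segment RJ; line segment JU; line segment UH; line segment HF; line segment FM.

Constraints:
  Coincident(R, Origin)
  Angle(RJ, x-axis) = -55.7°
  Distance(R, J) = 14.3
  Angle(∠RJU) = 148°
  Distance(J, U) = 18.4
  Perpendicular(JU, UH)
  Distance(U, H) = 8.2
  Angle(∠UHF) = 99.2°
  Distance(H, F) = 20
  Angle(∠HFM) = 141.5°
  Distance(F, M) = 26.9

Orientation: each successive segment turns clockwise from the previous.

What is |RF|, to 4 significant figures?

11.44

R is at the origin; RJ runs at -55.7° with length 14.3, so J = (8.058, -11.81). ∠RJU = 148.0° gives JU at -87.70° from the x-axis; with |JU| = 18.4, U = (8.797, -30.20). JU is perpendicular to UH, so UH runs at -177.7°; with |UH| = 8.2, H = (0.6035, -30.53). ∠UHF = 99.2° gives HF at 101.5° from the x-axis; with |HF| = 20.0, F = (-3.384, -10.93). Then |RF| = |F − R| = 11.44.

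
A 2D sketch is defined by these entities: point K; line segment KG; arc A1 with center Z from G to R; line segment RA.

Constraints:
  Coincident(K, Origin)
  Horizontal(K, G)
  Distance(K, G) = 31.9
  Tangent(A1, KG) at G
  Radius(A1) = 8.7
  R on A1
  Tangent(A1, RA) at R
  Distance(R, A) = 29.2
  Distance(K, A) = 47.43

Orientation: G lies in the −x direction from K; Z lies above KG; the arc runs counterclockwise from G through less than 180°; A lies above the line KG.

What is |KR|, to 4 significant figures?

25.29

K is at the origin; KG is horizontal with |KG| = 31.9 and G on the −x side, so G = (-31.90, 0.000). The tangent condition forces ZG to be normal to KG, so Z = G + (0, 8.7) = (-31.90, 8.700). Since ZR ⟂ RA (tangency), |ZA| = √(8.7² + 29.2²) = 30.47 regardless of where R sits on A1. So A lies on both circle(K, 47.43) and circle(Z, 30.47); the above-KG intersection is A = (-27.26, 38.81). R is the foot of the tangent from A: R = (-23.28, 9.886).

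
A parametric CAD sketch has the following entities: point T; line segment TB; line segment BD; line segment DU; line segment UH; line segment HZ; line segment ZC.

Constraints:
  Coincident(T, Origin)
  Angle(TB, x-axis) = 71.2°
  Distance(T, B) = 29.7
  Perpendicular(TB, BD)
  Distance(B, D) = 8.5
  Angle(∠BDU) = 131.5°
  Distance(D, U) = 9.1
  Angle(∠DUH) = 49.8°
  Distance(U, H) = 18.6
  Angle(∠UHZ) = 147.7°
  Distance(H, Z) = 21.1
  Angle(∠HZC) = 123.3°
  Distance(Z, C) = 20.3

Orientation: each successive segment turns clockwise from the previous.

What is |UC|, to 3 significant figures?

48.5

∠UHZ = 147.7° gives HZ at 130° from the x-axis; with |HZ| = 21.1, Z = (-10.2, 38.7). ∠HZC = 123.3° gives ZC at 73.5° from the x-axis; with |ZC| = 20.3, C = (-4.46, 58.2). Then |UC| = |C − U| = 48.5.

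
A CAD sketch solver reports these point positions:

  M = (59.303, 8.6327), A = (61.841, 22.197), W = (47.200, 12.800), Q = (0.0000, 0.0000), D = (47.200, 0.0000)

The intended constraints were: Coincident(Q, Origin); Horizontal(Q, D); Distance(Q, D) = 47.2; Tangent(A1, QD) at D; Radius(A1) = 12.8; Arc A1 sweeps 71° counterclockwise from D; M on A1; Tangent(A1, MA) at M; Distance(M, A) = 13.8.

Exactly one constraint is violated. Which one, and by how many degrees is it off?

Tangent(A1, MA) at M — off by 8.40°.

Q = (0.00, 0.00) ✓; Q.y = 0.00, D.y = 0.00 ✓; |QD| = 47.20 ✓; ∠(WD, DQ) = 90.00° ✓; |WD| = 12.80 ✓; bearing(W→M) − bearing(W→D) = 71.00° ✓; |WM| = 12.80 ✓; ∠(WM, MA) = 81.60° ✗; |MA| = 13.80 ✓.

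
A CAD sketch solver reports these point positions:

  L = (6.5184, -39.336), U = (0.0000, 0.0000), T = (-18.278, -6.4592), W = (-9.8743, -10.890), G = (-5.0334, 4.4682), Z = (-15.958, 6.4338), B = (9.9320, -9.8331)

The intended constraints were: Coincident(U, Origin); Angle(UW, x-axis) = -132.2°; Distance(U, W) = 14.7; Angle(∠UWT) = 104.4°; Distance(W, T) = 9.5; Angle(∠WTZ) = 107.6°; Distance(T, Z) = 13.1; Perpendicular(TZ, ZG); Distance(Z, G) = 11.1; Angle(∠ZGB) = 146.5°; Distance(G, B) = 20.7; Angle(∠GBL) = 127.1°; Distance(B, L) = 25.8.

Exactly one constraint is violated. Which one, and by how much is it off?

Distance(B, L) = 25.8 — off by 3.90.

U = (0.00, 0.00) ✓; UW at -132.2° ✓; |UW| = 14.70 ✓; ∠UWT = 104.4° ✓; |WT| = 9.500 ✓; ∠WTZ = 107.6° ✓; |TZ| = 13.10 ✓; ∠(TZ, ZG) = 90.00° ✓; |ZG| = 11.10 ✓; ∠ZGB = 146.5° ✓; |GB| = 20.70 ✓; ∠GBL = 127.1° ✓; |BL| = 29.70 ✗.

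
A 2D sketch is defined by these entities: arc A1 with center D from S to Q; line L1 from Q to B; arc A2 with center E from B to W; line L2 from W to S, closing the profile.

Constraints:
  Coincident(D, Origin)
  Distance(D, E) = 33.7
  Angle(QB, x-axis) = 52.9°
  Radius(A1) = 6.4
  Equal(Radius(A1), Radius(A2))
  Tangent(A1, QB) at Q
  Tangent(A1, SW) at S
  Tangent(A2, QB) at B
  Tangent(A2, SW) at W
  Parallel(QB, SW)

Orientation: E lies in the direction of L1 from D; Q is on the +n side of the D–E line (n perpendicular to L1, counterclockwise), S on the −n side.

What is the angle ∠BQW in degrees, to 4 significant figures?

20.80°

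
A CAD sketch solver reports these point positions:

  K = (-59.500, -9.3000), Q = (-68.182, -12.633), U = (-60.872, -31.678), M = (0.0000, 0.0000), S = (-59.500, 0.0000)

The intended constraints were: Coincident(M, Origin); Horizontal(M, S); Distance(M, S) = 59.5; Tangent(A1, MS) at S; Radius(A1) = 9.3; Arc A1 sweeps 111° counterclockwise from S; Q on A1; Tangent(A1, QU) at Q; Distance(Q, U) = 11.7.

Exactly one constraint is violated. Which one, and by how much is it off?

Distance(Q, U) = 11.7 — off by 8.70.

M = (0.00, 0.00) ✓; M.y = 0.00, S.y = 0.00 ✓; |MS| = 59.50 ✓; ∠(KS, SM) = 90.00° ✓; |KS| = 9.300 ✓; bearing(K→Q) − bearing(K→S) = 111.0° ✓; |KQ| = 9.300 ✓; ∠(KQ, QU) = 90.00° ✓; |QU| = 20.40 ✗.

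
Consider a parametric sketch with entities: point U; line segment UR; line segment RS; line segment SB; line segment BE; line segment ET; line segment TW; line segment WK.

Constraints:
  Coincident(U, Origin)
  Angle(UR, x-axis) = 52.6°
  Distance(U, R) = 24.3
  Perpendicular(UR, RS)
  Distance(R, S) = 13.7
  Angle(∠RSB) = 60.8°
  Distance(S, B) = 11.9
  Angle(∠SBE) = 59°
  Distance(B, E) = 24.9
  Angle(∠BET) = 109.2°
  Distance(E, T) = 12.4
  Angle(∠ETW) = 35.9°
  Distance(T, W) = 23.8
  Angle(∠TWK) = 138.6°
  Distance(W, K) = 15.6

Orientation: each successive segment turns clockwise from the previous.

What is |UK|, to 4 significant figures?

14.30

U is at the origin; UR runs at 52.6° with length 24.3, so R = (14.76, 19.30). The perpendicularity gives RS at right angles to UR, so RS runs at -37.40°; with |RS| = 13.7, S = (25.64, 10.98). ∠RSB = 60.8° gives SB at -156.6° from the x-axis; with |SB| = 11.9, B = (14.72, 6.257). ∠SBE = 59.0° gives BE at 82.40° from the x-axis; with |BE| = 24.9, E = (18.01, 30.94). ∠BET = 109.2° gives ET at 11.60° from the x-axis; with |ET| = 12.4, T = (30.16, 33.43). ∠ETW = 35.9° gives TW at -132.5° from the x-axis; with |TW| = 23.8, W = (14.08, 15.88). ∠TWK = 138.6° gives WK at -173.9° from the x-axis; with |WK| = 15.6, K = (-1.429, 14.23). Then |UK| = |K − U| = 14.30.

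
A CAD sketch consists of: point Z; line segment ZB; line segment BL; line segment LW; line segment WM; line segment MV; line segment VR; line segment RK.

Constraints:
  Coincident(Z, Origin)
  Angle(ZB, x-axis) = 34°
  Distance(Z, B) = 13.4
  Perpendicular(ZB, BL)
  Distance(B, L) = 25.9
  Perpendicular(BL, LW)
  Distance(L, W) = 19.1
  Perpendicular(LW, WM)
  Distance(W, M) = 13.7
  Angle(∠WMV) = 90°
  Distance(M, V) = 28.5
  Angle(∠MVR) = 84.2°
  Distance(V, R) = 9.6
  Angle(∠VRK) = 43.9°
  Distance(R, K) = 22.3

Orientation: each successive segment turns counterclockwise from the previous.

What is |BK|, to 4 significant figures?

6.787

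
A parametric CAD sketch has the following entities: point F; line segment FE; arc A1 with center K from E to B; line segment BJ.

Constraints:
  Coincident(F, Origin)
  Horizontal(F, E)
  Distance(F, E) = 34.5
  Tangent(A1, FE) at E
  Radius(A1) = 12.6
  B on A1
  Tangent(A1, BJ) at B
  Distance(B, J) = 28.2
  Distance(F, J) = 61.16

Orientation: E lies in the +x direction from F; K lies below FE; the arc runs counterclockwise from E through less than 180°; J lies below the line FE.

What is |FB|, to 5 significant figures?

33.064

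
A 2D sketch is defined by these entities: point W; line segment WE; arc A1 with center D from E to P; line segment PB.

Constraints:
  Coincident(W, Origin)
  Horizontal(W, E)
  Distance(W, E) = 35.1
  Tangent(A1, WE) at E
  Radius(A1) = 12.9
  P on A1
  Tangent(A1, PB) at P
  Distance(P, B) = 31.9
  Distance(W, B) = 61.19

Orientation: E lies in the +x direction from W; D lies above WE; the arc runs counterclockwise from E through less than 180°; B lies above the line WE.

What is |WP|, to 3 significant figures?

50.3

W is at the origin; WE is horizontal with |WE| = 35.1 and E on the +x side, so E = (35.1, 0.00). Since A1 is tangent to WE there, DE ⟂ WE, so D = E + (0, 12.9) = (35.1, 12.9). Since DP ⟂ PB (tangency), |DB| = √(12.9² + 31.9²) = 34.4 regardless of where P sits on A1. So B lies on both circle(W, 61.19) and circle(D, 34.4); the above-WE intersection is B = (39.1, 47.1). P is the foot of the tangent from B: P = (47.5, 16.3).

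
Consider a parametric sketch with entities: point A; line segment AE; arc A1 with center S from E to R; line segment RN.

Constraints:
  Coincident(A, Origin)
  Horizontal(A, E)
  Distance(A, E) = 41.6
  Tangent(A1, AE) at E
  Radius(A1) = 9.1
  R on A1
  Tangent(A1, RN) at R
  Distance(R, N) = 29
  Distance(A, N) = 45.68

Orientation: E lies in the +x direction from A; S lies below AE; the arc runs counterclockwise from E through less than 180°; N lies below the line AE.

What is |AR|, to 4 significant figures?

33.50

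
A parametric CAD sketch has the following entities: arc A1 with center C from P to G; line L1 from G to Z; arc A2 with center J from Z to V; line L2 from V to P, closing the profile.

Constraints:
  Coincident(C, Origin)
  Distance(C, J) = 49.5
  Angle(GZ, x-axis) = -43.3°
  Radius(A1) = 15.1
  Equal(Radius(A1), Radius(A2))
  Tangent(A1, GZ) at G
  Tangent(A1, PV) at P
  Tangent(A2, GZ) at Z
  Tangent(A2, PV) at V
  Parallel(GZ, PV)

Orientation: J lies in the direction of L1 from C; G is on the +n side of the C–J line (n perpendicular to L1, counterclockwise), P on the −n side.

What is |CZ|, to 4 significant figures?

51.75

The slot axis is L1's direction at -43.3°, so u = (cos -43.3°, sin -43.3°) = (0.7278, -0.6858) and n = (−sin -43.3°, cos -43.3°) = (0.6858, 0.7278). C is at the origin and J lies 49.5 along u from C, so J = 49.5·u = (36.02, -33.95). Tangency of A1 to both parallel lines with radius 15.1 puts G and P at C ± 15.1·n: G = (10.36, 10.99), P = (-10.36, -10.99). Equal radii place Z and V the same way about J: Z = J + 15.1·n = (46.38, -22.96), V = J − 15.1·n = (25.67, -44.94). Then |CZ| = |Z − C| = 51.75.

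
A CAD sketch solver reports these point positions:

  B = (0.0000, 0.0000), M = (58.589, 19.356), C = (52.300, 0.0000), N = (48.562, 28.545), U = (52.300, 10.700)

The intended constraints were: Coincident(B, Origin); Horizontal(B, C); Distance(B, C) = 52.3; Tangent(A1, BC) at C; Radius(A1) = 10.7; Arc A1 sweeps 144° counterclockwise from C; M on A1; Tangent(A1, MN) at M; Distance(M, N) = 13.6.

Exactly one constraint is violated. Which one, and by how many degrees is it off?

Tangent(A1, MN) at M — off by 6.50°.

B = (0.00, 0.00) ✓; B.y = 0.00, C.y = 0.00 ✓; |BC| = 52.30 ✓; ∠(UC, CB) = 90.00° ✓; |UC| = 10.70 ✓; bearing(U→M) − bearing(U→C) = 144.0° ✓; |UM| = 10.70 ✓; ∠(UM, MN) = 96.50° ✗; |MN| = 13.60 ✓.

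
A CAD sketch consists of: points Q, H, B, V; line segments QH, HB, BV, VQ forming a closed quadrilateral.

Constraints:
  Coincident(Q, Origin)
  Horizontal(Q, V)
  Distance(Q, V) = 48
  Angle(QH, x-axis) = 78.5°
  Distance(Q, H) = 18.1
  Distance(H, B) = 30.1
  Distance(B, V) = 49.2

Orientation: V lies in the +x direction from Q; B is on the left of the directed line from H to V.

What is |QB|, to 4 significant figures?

47.06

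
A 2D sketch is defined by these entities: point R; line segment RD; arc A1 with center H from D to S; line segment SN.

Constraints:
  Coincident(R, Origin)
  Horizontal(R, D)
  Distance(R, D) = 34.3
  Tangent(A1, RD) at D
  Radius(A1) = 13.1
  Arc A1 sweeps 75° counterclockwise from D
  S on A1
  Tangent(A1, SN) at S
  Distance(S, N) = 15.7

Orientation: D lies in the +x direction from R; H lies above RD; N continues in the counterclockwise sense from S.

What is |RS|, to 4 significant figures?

47.95

Since A1 is tangent to RD there, HD ⟂ RD, so H = D + (0, 13.1) = (34.30, 13.10). On A1, D sits at bearing -90° from H; a 75° counterclockwise sweep puts S at bearing -15°, so S = H + 13.1·(cos -15°, sin -15°) = (46.95, 9.709). Then |RS| = |S − R| = 47.95.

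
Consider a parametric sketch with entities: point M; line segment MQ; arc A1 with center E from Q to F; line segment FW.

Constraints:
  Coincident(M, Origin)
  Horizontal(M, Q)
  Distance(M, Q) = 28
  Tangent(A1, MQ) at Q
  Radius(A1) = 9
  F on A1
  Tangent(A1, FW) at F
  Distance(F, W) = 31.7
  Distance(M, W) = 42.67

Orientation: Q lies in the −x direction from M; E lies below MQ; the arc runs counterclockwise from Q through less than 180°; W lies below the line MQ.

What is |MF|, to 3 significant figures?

38.0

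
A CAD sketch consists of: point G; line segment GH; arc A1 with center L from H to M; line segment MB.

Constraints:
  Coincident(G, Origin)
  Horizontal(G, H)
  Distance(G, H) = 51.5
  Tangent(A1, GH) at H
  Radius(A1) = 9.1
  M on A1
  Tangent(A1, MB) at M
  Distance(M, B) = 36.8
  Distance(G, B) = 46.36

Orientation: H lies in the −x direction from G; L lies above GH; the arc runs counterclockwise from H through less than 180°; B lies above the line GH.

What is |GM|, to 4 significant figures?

43.66

Checks: |LM| = 9.100 ✓; ∠(LM, MB) = 90.00° ✓; |MB| = 36.80 ✓; |GB| = 46.36 ✓.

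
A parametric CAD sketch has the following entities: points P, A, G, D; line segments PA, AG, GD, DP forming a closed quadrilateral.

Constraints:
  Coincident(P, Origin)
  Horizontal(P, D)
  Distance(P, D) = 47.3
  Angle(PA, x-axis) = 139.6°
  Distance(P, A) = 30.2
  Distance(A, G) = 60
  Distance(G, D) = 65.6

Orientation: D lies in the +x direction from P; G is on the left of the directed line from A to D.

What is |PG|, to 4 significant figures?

63.79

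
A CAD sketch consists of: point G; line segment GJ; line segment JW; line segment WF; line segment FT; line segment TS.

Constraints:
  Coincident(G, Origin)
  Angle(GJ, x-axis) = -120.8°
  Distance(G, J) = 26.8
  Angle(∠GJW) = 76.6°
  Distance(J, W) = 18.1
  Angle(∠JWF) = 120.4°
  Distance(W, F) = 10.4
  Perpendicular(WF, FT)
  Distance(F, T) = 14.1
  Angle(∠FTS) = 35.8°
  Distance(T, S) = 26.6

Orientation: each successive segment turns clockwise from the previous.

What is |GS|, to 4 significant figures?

37.74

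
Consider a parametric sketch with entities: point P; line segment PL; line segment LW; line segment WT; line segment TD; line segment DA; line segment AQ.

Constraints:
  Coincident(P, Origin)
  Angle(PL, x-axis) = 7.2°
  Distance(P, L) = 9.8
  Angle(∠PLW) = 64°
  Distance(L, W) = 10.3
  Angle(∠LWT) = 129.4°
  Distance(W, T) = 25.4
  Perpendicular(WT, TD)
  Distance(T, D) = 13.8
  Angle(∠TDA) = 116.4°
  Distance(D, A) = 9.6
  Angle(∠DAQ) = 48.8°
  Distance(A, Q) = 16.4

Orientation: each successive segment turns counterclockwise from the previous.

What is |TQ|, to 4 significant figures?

4.934

P is at the origin; PL runs at 7.2° with length 9.8, so L = (9.723, 1.228). ∠PLW = 64.0° gives LW at 123.2° from the x-axis; with |LW| = 10.3, W = (4.083, 9.847). ∠LWT = 129.4° gives WT at 173.8° from the x-axis; with |WT| = 25.4, T = (-21.17, 12.59). WT ⟂ TD, so TD runs at -96.20°; with |TD| = 13.8, D = (-22.66, -1.129). ∠TDA = 116.4° gives DA at -32.60° from the x-axis; with |DA| = 9.6, A = (-14.57, -6.301). ∠DAQ = 48.8° gives AQ at 98.60° from the x-axis; with |AQ| = 16.4, Q = (-17.02, 9.914). Then |TQ| = |Q − T| = 4.934.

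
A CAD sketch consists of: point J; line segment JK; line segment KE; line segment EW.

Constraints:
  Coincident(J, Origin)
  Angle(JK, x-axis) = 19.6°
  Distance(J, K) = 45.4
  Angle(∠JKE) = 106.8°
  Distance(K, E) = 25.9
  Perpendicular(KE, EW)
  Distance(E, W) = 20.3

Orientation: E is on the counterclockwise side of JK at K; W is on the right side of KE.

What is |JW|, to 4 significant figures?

74.76

∠JKE = 106.8°, so KE runs at 19.6° + (180° − 106.8°) = 92.80° from the x-axis; with |KE| = 25.9, E = K + 25.9·(cos 92.80°, sin 92.80°) = (41.50, 41.10). The perpendicularity gives EW at right angles to KE; with |EW| = 20.3 on the right of KE, W = E + 20.3·(0.9988, 0.04885) = (61.78, 42.09). Then |JW| = |W − J| = 74.76.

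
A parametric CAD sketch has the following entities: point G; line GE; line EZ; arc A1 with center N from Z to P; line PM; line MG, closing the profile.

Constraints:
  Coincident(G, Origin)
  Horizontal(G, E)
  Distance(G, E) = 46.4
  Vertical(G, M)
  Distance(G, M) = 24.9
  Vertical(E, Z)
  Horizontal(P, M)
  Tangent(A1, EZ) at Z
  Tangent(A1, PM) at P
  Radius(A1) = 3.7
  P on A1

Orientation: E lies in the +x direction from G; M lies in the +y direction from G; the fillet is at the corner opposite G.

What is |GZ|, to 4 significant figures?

51.01

G is at the origin; G and E share the same y with |GE| = 46.4 and E on the +x side, so E = (46.40, 0.000). GM is vertical with |GM| = 24.9 and M on the +y side, so M = (0.000, 24.90). The virtual corner opposite G is at (46.40, 24.90). The tangent condition forces NZ to be normal to EZ and the tangent condition forces NP to be normal to PM, with radius 3.7, so the center N sits 3.7 in from both sides at N = (42.70, 21.20). That places the tangent points at Z = (46.40, 21.20) on EZ and P = (42.70, 24.90) on PM. Then |GZ| = |Z − G| = 51.01.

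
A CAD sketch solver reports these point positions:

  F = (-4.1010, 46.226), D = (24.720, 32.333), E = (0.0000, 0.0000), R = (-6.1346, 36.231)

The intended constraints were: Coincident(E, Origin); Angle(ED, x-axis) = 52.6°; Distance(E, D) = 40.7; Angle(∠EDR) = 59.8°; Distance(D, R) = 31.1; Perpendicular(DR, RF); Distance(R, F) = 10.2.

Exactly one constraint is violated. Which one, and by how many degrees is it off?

Perpendicular(DR, RF) — off by 4.30°.

E = (0.00, 0.00) ✓; ED at 52.60° ✓; |ED| = 40.70 ✓; ∠EDR = 59.80° ✓; |DR| = 31.10 ✓; ∠(DR, RF) = 94.30° ✗; |RF| = 10.20 ✓.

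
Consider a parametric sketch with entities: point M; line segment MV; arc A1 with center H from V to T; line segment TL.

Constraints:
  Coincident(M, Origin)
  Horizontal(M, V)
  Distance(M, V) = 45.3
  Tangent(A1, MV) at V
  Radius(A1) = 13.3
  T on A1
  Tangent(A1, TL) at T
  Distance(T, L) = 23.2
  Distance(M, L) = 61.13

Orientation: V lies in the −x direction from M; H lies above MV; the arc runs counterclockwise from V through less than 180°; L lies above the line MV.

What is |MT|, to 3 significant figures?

39.6

M is at the origin; M and V share the same y with |MV| = 45.3 and V on the −x side, so V = (-45.3, 0.00). Tangency of A1 to MV means the radius HV is perpendicular to MV, so H = V + (0, 13.3) = (-45.3, 13.3). Since HT ⟂ TL (tangency), |HL| = √(13.3² + 23.2²) = 26.7 regardless of where T sits on A1. So L lies on both circle(M, 61.13) and circle(H, 26.7); the above-MV intersection is L = (-46.2, 40.0). T is the foot of the tangent from L: T = (-34.0, 20.3).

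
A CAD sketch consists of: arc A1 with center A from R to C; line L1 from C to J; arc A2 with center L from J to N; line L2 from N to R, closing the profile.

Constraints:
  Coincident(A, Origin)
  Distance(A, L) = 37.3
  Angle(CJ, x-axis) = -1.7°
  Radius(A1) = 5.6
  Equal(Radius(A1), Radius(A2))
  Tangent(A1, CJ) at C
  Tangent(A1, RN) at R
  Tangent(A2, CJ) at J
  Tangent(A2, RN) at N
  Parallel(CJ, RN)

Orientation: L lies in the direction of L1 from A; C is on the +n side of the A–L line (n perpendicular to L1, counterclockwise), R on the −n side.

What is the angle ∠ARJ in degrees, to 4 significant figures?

73.29°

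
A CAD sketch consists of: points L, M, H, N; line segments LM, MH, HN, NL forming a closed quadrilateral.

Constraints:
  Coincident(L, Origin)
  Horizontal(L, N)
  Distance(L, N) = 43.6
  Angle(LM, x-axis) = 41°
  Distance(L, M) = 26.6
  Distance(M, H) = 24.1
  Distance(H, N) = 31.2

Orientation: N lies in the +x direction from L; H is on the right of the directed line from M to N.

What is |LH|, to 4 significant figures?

14.04

Checks: L.y = 0.00, N.y = 0.00 ✓; |MH| = 24.10 ✓; |HN| = 31.20 ✓.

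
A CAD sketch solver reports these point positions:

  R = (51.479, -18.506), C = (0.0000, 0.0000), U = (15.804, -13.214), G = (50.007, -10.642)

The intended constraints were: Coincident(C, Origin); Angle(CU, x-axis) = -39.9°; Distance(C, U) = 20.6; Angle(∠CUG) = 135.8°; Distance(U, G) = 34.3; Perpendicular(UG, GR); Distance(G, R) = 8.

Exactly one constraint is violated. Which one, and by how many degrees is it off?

Perpendicular(UG, GR) — off by 6.30°.

C = (0.00, 0.00) ✓; CU at -39.90° ✓; |CU| = 20.60 ✓; ∠CUG = 135.8° ✓; |UG| = 34.30 ✓; ∠(UG, GR) = 83.70° ✗; |GR| = 8.001 ✓.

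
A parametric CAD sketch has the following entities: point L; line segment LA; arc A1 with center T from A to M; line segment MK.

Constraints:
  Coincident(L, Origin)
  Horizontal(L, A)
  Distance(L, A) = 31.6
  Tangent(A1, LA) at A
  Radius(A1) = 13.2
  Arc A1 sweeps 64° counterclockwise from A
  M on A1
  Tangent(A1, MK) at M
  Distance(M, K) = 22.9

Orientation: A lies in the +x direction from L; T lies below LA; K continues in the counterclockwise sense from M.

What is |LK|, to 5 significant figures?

29.628

L is at the origin; LA is horizontal with |LA| = 31.6 and A on the +x side, so A = (31.600, 0.0000). Since A1 is tangent to LA there, TA ⟂ LA, so T = A + (0, -13.2) = (31.600, -13.200). On A1, A sits at bearing 90° from T; a 64° counterclockwise sweep puts M at bearing 154°, so M = T + 13.2·(cos 154°, sin 154°) = (19.736, -7.4135). The tangent condition forces TM to be normal to MK, so MK runs along (−sin 154°, cos 154°); with |MK| = 22.9, K = (9.6972, -27.996). Then |LK| = |K − L| = 29.628.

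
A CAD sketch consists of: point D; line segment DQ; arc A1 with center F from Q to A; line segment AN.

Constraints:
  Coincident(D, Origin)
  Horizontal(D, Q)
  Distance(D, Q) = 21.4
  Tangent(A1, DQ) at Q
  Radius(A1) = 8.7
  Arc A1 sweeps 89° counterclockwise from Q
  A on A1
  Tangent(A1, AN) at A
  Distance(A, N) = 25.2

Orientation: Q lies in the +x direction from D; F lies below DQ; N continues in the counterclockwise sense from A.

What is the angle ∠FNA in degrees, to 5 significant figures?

19.047°

D is at the origin; D and Q share the same y with |DQ| = 21.4 and Q on the +x side, so Q = (21.400, 0.0000). The tangent condition forces FQ to be normal to DQ, so F = Q + (0, -8.7) = (21.400, -8.7000). On A1, Q sits at bearing 90° from F; an 89° counterclockwise sweep puts A at bearing 179°, so A = F + 8.7·(cos 179°, sin 179°) = (12.701, -8.5482). A1 meets AN tangentially, so FA is at right angles to AN, so AN runs along (−sin 179°, cos 179°); with |AN| = 25.2, N = (12.262, -33.744). Then cos ∠FNA = NF·NA / (|NF||NA|), giving 19.047°.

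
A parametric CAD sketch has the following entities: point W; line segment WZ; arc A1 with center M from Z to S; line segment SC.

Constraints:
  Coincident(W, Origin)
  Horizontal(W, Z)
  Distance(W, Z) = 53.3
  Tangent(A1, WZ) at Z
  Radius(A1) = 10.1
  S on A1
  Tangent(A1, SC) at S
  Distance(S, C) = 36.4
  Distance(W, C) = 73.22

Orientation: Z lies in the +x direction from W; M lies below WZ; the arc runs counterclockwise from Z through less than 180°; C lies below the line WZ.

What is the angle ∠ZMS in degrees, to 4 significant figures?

108.8°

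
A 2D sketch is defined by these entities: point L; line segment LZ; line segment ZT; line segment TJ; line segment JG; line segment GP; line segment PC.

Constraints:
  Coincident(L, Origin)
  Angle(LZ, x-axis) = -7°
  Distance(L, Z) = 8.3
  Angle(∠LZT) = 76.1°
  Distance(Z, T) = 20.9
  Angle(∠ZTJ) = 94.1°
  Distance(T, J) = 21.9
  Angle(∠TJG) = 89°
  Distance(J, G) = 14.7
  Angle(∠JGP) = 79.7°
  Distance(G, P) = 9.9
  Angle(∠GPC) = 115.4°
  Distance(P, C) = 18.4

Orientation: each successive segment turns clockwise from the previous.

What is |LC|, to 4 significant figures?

24.53

∠JGP = 79.7° gives GP at -28.10° from the x-axis; with |GP| = 9.9, P = (-6.956, -4.873). ∠GPC = 115.4° gives PC at -92.70° from the x-axis; with |PC| = 18.4, C = (-7.823, -23.25). Then |LC| = |C − L| = 24.53.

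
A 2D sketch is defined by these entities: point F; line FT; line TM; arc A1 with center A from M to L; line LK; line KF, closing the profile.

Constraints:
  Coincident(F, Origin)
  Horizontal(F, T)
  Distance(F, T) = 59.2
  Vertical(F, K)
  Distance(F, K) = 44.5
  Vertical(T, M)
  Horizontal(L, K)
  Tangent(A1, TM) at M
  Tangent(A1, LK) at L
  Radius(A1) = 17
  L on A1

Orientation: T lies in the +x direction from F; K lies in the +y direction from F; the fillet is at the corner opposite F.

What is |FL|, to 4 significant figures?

61.33

F is at the origin; F and T share the same y with |FT| = 59.2 and T on the +x side, so T = (59.20, 0.000). F and K share the same x with |FK| = 44.5 and K on the +y side, so K = (0.000, 44.50). The virtual corner opposite F is at (59.20, 44.50). Since A1 is tangent to TM there, AM ⟂ TM and since A1 is tangent to LK there, AL ⟂ LK, with radius 17.0, so the center A sits 17.0 in from both sides at A = (42.20, 27.50). That places the tangent points at M = (59.20, 27.50) on TM and L = (42.20, 44.50) on LK. Then |FL| = |L − F| = 61.33.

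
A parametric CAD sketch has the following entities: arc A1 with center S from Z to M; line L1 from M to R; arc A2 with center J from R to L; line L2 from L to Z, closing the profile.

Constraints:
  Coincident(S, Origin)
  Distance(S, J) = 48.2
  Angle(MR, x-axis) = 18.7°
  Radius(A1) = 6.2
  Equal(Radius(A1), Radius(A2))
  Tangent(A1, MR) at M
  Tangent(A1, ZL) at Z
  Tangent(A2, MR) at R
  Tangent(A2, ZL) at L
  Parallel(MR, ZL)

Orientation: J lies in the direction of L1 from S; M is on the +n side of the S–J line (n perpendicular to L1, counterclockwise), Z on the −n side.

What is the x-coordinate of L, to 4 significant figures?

47.64

Tangency of A1 to both parallel lines with radius 6.2 puts M and Z at S ± 6.2·n: M = (-1.988, 5.873), Z = (1.988, -5.873). Equal radii place R and L the same way about J: R = J + 6.2·n = (43.67, 21.33), L = J − 6.2·n = (47.64, 9.581). So L.x = 47.64.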